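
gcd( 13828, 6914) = 6914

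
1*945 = 945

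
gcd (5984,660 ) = 44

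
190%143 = 47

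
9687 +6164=15851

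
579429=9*64381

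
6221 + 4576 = 10797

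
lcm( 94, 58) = 2726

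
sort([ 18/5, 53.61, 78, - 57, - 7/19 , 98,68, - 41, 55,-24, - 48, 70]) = [ - 57, - 48, - 41,  -  24, - 7/19,18/5, 53.61, 55,  68 , 70, 78,  98 ]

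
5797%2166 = 1465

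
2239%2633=2239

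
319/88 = 29/8 = 3.62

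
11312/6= 5656/3= 1885.33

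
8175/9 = 2725/3 = 908.33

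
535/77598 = 535/77598 = 0.01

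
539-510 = 29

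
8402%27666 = 8402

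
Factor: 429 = 3^1*11^1*13^1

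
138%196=138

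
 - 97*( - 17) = 1649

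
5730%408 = 18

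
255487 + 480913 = 736400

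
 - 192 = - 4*48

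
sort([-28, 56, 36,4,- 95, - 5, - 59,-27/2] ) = [ - 95 , - 59, - 28 , - 27/2,  -  5,4,36 , 56 ] 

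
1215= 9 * 135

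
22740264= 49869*456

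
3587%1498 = 591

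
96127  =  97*991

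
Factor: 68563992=2^3* 3^1*7^1*17^1* 24007^1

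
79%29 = 21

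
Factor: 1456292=2^2*364073^1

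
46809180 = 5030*9306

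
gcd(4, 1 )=1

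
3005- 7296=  - 4291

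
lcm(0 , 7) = 0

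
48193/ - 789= - 62 + 725/789 =- 61.08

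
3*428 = 1284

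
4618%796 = 638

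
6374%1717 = 1223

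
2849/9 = 316 + 5/9 = 316.56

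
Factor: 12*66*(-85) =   -  67320 = - 2^3*3^2 * 5^1*11^1*17^1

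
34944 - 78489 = -43545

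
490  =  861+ - 371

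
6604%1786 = 1246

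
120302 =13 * 9254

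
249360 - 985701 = - 736341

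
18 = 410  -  392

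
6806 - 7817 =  - 1011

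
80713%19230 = 3793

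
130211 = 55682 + 74529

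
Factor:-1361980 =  -2^2*5^1 * 68099^1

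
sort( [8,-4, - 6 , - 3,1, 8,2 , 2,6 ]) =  [ - 6, - 4 , - 3,1, 2, 2, 6,8,  8]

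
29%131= 29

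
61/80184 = 61/80184 = 0.00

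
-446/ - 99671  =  446/99671 = 0.00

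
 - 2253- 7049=-9302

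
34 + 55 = 89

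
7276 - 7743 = - 467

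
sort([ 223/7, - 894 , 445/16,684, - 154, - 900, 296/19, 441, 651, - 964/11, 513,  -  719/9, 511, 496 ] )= [-900 , - 894,  -  154,  -  964/11, - 719/9,296/19, 445/16,223/7, 441, 496,511,513, 651, 684]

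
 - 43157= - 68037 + 24880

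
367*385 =141295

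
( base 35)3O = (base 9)153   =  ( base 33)3U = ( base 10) 129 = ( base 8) 201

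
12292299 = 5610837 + 6681462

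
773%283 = 207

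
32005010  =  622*51455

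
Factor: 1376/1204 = 8/7 = 2^3*7^(  -  1)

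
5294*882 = 4669308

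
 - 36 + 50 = 14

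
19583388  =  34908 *561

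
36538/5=7307 + 3/5 = 7307.60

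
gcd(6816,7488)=96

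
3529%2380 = 1149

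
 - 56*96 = -5376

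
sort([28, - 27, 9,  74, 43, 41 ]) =[ - 27, 9, 28, 41,  43,74]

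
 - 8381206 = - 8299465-81741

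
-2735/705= - 4 + 17/141 = -3.88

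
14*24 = 336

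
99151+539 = 99690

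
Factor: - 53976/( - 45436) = 2^1*3^1*13^1*37^(  -  1)*173^1*307^ (  -  1) = 13494/11359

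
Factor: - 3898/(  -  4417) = 2^1 *7^( - 1)*631^ ( - 1)*1949^1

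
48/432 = 1/9 = 0.11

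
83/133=83/133= 0.62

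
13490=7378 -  - 6112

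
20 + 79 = 99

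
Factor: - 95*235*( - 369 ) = 3^2*5^2*19^1*41^1*47^1 = 8237925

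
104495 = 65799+38696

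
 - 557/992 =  - 557/992 = - 0.56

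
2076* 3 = 6228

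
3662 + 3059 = 6721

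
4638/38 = 2319/19 = 122.05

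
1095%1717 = 1095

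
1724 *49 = 84476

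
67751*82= 5555582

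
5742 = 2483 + 3259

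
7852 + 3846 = 11698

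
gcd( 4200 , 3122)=14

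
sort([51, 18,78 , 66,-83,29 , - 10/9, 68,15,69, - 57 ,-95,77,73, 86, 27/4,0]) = [-95, - 83, - 57, - 10/9,  0,27/4,15, 18, 29, 51, 66, 68 , 69,  73,77,78, 86 ]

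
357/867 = 7/17 = 0.41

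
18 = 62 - 44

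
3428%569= 14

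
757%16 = 5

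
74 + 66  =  140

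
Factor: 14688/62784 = 51/218 = 2^( - 1 )*3^1*17^1 * 109^( - 1 ) 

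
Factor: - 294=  - 2^1*3^1*7^2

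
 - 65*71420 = -4642300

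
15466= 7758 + 7708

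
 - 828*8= - 6624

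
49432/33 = 1497 + 31/33 = 1497.94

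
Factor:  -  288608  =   - 2^5*29^1*311^1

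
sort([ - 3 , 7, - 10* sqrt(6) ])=[ - 10*sqrt(6),-3, 7 ]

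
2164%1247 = 917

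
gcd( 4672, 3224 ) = 8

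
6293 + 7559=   13852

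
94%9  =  4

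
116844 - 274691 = -157847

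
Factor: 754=2^1*13^1*29^1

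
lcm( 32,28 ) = 224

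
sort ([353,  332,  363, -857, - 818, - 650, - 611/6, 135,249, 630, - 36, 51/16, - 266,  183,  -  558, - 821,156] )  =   [ - 857, - 821, - 818 , - 650, - 558, - 266, - 611/6, - 36,51/16,135, 156,  183,  249,332,  353, 363,630]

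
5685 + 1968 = 7653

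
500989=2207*227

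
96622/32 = 3019 + 7/16 = 3019.44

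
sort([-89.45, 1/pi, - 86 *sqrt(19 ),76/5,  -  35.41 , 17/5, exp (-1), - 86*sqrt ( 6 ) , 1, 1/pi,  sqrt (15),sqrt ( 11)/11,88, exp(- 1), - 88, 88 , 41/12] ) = [-86*sqrt(19), - 86*sqrt( 6), - 89.45,  -  88,-35.41, sqrt(11) /11,1/pi , 1/pi,exp ( -1 ),exp(-1 ), 1,17/5 , 41/12,sqrt(15), 76/5, 88, 88] 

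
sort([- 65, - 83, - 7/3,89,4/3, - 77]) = [ - 83  , - 77,- 65,-7/3, 4/3, 89]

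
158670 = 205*774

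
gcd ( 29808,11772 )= 108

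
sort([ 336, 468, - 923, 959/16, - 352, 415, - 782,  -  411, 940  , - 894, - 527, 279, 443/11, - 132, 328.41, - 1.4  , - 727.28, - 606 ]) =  [ - 923, - 894, - 782,-727.28, - 606, - 527,- 411, - 352,-132,  -  1.4, 443/11, 959/16, 279,328.41,336,  415, 468, 940]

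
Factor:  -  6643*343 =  - 2278549 = -  7^4*13^1*73^1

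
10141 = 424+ 9717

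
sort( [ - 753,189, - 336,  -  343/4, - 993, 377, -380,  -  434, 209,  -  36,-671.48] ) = [  -  993,  -  753, - 671.48,  -  434,-380,  -  336,  -  343/4, -36,189,209,377]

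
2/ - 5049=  - 2/5049 = - 0.00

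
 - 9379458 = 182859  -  9562317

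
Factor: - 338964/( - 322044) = 601/571 = 571^( - 1 )*601^1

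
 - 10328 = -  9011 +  - 1317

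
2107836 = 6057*348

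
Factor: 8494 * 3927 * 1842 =2^2*3^2*7^1*11^1*17^1*31^1*137^1*307^1 = 61441637796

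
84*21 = 1764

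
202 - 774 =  - 572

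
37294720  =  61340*608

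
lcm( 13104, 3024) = 39312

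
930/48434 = 465/24217 = 0.02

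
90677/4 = 22669+ 1/4=22669.25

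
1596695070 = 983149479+613545591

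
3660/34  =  1830/17  =  107.65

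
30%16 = 14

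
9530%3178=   3174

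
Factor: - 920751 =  - 3^1*13^1*23609^1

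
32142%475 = 317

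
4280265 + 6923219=11203484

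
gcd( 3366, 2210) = 34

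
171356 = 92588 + 78768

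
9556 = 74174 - 64618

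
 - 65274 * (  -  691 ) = 45104334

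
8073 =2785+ 5288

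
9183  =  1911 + 7272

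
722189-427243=294946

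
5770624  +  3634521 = 9405145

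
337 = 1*337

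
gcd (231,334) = 1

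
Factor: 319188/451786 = 402/569=2^1*3^1*67^1*569^( - 1 ) 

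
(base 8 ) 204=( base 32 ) 44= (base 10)132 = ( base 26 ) 52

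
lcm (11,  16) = 176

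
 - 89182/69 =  - 89182/69 = - 1292.49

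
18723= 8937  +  9786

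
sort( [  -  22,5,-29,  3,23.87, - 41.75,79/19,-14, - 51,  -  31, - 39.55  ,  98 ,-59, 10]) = [ - 59,-51,-41.75 , - 39.55,  -  31, - 29, - 22,-14,3,79/19,5,10,23.87 , 98]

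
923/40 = 923/40 = 23.07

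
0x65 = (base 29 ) 3e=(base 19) 56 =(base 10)101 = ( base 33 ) 32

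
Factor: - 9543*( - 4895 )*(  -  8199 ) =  - 3^3*5^1*11^1*89^1 * 911^1*3181^1   =  - 382999764015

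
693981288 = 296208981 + 397772307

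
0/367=0 = 0.00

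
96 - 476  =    -  380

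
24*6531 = 156744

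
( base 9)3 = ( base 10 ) 3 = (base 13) 3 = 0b11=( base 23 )3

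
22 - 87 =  - 65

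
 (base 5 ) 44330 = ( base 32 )30i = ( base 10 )3090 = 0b110000010010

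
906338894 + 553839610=1460178504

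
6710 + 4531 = 11241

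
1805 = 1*1805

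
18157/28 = 648 + 13/28 = 648.46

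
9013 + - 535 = 8478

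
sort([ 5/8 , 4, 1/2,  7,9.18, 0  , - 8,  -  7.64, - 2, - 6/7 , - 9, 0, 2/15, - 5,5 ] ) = [- 9,  -  8, - 7.64,  -  5, - 2,  -  6/7  ,  0, 0,2/15, 1/2,5/8, 4, 5,7, 9.18 ] 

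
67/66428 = 67/66428 = 0.00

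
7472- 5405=2067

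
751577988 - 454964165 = 296613823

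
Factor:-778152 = -2^3*3^1*32423^1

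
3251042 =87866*37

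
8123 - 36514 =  - 28391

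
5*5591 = 27955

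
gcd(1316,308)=28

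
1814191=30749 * 59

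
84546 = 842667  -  758121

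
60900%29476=1948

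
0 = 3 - 3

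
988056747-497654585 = 490402162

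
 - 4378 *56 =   -  245168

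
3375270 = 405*8334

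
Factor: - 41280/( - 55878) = 2^5*5^1*43^1*67^( - 1)*139^( - 1 )= 6880/9313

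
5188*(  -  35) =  - 181580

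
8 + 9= 17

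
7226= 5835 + 1391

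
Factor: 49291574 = 2^1 * 24645787^1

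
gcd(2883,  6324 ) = 93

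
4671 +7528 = 12199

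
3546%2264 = 1282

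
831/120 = 6+37/40= 6.92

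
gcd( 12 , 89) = 1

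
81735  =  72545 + 9190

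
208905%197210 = 11695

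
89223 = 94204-4981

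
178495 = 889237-710742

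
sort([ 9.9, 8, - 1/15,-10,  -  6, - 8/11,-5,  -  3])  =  [ - 10 ,  -  6, - 5 ,-3, - 8/11, - 1/15, 8,9.9] 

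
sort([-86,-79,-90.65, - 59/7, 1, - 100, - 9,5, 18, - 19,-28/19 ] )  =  [ - 100,-90.65, - 86,  -  79,-19,-9, - 59/7, - 28/19,1,5, 18]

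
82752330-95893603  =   - 13141273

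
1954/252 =977/126= 7.75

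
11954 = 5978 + 5976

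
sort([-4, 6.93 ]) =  [ - 4, 6.93] 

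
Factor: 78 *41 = 3198 = 2^1  *3^1*13^1*41^1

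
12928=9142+3786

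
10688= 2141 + 8547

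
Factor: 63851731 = 63851731^1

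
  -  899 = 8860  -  9759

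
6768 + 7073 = 13841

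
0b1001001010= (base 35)gq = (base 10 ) 586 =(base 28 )KQ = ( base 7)1465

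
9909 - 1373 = 8536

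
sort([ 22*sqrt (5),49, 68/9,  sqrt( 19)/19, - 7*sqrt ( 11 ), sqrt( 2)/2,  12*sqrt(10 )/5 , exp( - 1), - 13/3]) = [-7*sqrt( 11),-13/3,  sqrt(19 ) /19,exp( - 1) , sqrt(2)/2,  68/9,12*sqrt(10)/5,  49,22*sqrt(5)] 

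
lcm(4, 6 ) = 12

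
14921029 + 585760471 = 600681500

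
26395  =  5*5279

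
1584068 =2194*722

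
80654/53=80654/53 = 1521.77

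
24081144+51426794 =75507938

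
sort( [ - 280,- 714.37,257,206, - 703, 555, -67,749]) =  [ - 714.37, - 703, - 280,-67,206,257,555,749] 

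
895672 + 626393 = 1522065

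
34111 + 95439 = 129550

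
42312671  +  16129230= 58441901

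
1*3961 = 3961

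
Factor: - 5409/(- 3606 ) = 2^( - 1)*3^1 = 3/2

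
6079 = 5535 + 544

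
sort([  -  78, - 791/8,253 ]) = [ - 791/8 ,- 78, 253 ]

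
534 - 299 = 235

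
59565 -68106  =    -  8541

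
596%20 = 16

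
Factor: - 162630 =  - 2^1*3^2 *5^1*13^1*139^1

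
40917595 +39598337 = 80515932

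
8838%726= 126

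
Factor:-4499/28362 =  - 2^( - 1)*3^(  -  1)*11^1*29^ (  -  1)*163^( - 1)*409^1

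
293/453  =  293/453 =0.65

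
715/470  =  1 + 49/94 = 1.52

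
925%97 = 52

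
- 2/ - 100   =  1/50 = 0.02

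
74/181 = 74/181 = 0.41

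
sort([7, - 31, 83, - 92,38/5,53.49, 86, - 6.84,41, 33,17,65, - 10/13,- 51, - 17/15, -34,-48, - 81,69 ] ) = [ - 92, -81,- 51,- 48, - 34,- 31, - 6.84, -17/15, - 10/13,7,38/5,17,33,  41,53.49,65,69,83  ,  86]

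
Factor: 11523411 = 3^3* 29^1*14717^1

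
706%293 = 120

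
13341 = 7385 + 5956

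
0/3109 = 0 = 0.00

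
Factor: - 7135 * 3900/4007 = -27826500/4007= - 2^2 * 3^1*5^3 * 13^1*1427^1*4007^ ( -1 )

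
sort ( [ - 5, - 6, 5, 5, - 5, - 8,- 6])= [ - 8, - 6, - 6, - 5, - 5 , 5,5]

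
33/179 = 33/179 = 0.18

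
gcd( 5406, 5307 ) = 3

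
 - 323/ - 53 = 6 +5/53 = 6.09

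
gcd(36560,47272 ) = 8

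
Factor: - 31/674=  - 2^( - 1 )* 31^1 * 337^( - 1 ) 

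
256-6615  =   - 6359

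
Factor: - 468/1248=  - 3/8 = -2^( - 3) * 3^1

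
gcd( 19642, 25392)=46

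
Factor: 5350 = 2^1*5^2*107^1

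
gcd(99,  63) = 9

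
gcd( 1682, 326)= 2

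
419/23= 419/23 = 18.22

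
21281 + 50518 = 71799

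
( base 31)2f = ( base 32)2D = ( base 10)77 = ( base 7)140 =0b1001101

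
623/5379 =623/5379  =  0.12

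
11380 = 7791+3589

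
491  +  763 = 1254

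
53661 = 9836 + 43825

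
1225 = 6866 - 5641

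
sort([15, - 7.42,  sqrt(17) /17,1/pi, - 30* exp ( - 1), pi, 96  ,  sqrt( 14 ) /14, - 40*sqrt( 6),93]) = [-40*sqrt(6), - 30*exp( - 1 ),-7.42,sqrt( 17) /17, sqrt(14)/14,1/pi, pi,  15,93, 96]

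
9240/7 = 1320=1320.00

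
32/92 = 8/23 = 0.35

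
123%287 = 123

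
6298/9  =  6298/9  =  699.78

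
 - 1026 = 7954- 8980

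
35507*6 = 213042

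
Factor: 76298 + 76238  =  2^3*23^1 * 829^1 =152536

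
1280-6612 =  - 5332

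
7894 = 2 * 3947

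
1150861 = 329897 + 820964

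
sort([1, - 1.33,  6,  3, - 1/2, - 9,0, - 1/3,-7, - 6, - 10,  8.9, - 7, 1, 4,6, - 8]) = [ - 10, - 9,-8,-7,-7,-6,  -  1.33,-1/2,  -  1/3,0,1, 1, 3, 4 , 6, 6,  8.9 ]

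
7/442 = 7/442 = 0.02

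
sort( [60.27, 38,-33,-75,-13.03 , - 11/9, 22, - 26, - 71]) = [ - 75, - 71, - 33, - 26 ,-13.03,-11/9,22,  38 , 60.27] 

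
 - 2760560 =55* ( - 50192 )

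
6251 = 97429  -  91178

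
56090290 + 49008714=105099004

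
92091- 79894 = 12197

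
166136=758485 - 592349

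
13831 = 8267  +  5564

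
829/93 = 8 +85/93 = 8.91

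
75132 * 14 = 1051848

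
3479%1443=593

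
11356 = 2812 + 8544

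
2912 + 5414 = 8326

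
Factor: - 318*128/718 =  - 20352/359 = - 2^7*3^1 * 53^1*359^( - 1)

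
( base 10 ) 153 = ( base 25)63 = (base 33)4l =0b10011001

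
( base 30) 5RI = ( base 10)5328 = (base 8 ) 12320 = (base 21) C1F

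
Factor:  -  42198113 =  - 83^1*131^1 * 3881^1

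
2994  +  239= 3233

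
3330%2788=542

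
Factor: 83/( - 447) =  - 3^ (  -  1 )*83^1*149^( - 1) 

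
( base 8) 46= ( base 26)1C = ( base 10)38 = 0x26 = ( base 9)42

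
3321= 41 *81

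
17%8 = 1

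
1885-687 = 1198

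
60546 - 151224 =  - 90678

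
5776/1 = 5776=5776.00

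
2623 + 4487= 7110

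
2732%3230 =2732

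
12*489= 5868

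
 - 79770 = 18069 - 97839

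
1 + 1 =2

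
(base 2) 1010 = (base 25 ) a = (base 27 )A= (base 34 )A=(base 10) 10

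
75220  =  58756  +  16464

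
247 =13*19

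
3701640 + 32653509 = 36355149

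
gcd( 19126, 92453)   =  1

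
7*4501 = 31507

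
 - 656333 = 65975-722308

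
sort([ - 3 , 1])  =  [ - 3,1]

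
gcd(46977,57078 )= 21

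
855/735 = 57/49 = 1.16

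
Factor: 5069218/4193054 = 7^1 * 11^1 *1303^( - 1 ) *1609^ (  -  1 )  *32917^1=2534609/2096527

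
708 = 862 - 154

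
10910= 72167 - 61257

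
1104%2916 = 1104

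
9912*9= 89208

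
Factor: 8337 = 3^1 * 7^1*397^1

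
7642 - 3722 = 3920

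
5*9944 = 49720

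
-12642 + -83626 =-96268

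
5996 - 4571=1425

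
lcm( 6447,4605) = 32235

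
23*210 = 4830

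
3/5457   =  1/1819 = 0.00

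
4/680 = 1/170 = 0.01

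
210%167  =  43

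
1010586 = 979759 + 30827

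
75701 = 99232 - 23531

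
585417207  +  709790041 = 1295207248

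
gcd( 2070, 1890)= 90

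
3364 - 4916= - 1552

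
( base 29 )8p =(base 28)95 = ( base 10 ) 257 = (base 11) 214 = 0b100000001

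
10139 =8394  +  1745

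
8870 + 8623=17493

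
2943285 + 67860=3011145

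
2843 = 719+2124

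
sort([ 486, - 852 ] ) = [ - 852, 486]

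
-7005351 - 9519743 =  - 16525094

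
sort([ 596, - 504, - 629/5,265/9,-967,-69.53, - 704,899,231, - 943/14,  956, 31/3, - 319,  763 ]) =[-967,-704, - 504,-319, - 629/5, - 69.53,-943/14, 31/3,265/9, 231, 596,763, 899, 956 ] 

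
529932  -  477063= 52869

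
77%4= 1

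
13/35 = 13/35 = 0.37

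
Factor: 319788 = 2^2*3^5 * 7^1*47^1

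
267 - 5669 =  - 5402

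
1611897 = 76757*21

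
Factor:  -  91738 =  - 2^1 *45869^1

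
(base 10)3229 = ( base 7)12262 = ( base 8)6235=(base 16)c9d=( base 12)1A51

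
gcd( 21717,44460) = 171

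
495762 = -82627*(-6 )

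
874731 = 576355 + 298376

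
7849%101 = 72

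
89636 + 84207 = 173843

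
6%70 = 6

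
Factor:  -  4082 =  - 2^1 *13^1*157^1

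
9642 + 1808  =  11450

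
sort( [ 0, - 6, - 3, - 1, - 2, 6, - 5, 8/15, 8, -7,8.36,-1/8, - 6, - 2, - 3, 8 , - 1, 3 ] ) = [ - 7, - 6, - 6, - 5, - 3, -3, - 2, - 2,- 1, - 1, - 1/8,0, 8/15, 3,6,8, 8,8.36]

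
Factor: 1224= 2^3*3^2*17^1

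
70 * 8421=589470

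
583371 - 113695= 469676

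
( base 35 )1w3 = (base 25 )3in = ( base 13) 10b8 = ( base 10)2348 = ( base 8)4454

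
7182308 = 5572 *1289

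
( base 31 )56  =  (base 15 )AB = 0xa1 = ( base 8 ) 241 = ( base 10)161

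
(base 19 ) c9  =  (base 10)237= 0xed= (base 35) 6r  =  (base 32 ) 7d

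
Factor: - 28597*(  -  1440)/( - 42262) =-2^4 * 3^2 * 5^1*11^(  -  1)*17^( - 1)*113^( - 1)*28597^1 = - 20589840/21131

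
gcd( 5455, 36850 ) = 5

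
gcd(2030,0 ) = 2030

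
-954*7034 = - 6710436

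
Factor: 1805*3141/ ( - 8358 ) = -1889835/2786 = -2^( - 1)*3^1*5^1*7^( - 1)*19^2*199^(-1)*349^1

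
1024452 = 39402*26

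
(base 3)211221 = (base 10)619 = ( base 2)1001101011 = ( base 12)437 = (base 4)21223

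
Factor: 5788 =2^2*1447^1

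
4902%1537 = 291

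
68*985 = 66980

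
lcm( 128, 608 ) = 2432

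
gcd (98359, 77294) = 1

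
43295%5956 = 1603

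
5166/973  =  5+ 43/139 = 5.31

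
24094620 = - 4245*( - 5676)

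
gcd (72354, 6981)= 3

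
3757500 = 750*5010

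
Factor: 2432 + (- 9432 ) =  -7000= - 2^3*5^3*7^1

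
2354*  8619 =20289126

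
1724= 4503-2779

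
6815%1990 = 845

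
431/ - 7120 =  - 431/7120 = -  0.06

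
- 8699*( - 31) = 269669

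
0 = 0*5447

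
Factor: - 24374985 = -3^1*5^1 * 521^1 * 3119^1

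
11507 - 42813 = - 31306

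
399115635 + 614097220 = 1013212855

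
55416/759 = 73 + 3/253 = 73.01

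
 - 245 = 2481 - 2726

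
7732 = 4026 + 3706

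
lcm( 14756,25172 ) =427924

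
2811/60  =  46 + 17/20 =46.85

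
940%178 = 50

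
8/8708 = 2/2177 = 0.00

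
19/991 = 19/991 = 0.02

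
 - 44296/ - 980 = 226/5 = 45.20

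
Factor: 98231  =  7^1*14033^1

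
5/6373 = 5/6373 = 0.00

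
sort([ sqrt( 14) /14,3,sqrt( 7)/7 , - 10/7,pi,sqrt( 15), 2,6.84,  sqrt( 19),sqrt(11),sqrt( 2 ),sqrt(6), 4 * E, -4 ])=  [-4, - 10/7,sqrt(14)/14,sqrt(7)/7,sqrt( 2),2,  sqrt( 6),3,pi , sqrt(11) , sqrt(15),  sqrt( 19 ),6.84, 4*E ] 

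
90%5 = 0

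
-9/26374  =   - 9/26374=- 0.00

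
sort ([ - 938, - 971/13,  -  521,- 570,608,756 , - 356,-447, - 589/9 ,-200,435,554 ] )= [ - 938,  -  570, - 521,-447, - 356, - 200, - 971/13, - 589/9,435,554,608,756 ] 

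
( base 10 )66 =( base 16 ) 42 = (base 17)3F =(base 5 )231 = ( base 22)30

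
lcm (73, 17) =1241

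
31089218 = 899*34582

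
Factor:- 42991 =  -  13^1*3307^1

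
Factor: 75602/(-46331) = - 2^1*103^1*107^(-1) * 367^1*433^ ( - 1) 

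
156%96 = 60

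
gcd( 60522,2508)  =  66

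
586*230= 134780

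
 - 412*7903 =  - 3256036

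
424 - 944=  - 520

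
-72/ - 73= 72/73  =  0.99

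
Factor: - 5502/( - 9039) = 14/23 = 2^1*7^1*23^( - 1)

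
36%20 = 16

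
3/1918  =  3/1918 =0.00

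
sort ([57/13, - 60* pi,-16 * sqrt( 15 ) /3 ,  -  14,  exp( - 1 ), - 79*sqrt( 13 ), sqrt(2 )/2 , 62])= [ - 79 * sqrt (13),-60*pi,-16 * sqrt(15)/3, - 14,exp (-1),sqrt(2)/2 , 57/13, 62]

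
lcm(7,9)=63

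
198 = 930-732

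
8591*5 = 42955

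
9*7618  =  68562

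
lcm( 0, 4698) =0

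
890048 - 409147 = 480901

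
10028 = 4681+5347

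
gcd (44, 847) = 11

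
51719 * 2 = 103438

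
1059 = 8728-7669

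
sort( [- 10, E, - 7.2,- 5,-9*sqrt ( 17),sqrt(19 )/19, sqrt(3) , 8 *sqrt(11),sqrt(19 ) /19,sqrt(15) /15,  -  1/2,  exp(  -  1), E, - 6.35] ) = [ - 9 * sqrt( 17), - 10, - 7.2, - 6.35, - 5,- 1/2, sqrt(19)/19,sqrt ( 19)/19, sqrt(15)/15, exp( - 1), sqrt(3 ), E,  E,8*sqrt( 11) ]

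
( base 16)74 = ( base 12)98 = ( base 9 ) 138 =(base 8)164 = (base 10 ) 116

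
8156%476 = 64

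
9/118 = 9/118 = 0.08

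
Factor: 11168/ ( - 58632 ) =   -  4/21 =- 2^2 *3^( - 1)*7^( - 1) 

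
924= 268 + 656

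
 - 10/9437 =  - 1 + 9427/9437 = - 0.00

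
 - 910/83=  -  11 + 3/83 = -10.96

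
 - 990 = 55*( - 18) 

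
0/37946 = 0 = 0.00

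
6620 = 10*662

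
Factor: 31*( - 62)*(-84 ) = 161448  =  2^3*3^1*7^1*31^2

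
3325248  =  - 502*( - 6624 ) 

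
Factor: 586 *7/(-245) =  - 586/35 = - 2^1  *5^( - 1)*7^( - 1)*293^1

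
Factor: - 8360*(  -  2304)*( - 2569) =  - 49482639360 = - 2^11*3^2*5^1*7^1*11^1*19^1*367^1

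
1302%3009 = 1302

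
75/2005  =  15/401 = 0.04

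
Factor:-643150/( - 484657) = 2^1*5^2*19^1*113^ (-1 )*677^1*4289^( - 1 )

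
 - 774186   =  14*( - 55299)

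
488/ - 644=-122/161=- 0.76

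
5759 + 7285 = 13044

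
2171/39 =55 + 2/3 = 55.67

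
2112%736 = 640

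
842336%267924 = 38564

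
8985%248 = 57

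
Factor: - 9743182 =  - 2^1*103^1 * 47297^1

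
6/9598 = 3/4799 = 0.00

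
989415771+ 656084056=1645499827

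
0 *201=0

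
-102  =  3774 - 3876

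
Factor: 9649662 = 2^1*  3^1*11^1*293^1 * 499^1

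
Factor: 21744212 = 2^2*7^1 * 443^1*1753^1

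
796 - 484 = 312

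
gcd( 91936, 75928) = 8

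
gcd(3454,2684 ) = 22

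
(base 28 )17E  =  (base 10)994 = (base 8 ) 1742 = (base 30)134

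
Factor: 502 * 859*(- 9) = -2^1*3^2*251^1 * 859^1 = - 3880962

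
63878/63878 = 1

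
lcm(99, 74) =7326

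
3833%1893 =47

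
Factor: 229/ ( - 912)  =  - 2^( - 4)*3^( -1)*19^( - 1)  *  229^1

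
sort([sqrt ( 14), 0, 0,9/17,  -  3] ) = [ - 3, 0, 0, 9/17  ,  sqrt(14)] 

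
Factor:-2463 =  - 3^1*821^1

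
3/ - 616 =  - 3/616 = - 0.00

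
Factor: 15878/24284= 17/26 = 2^( - 1)*13^(-1)*17^1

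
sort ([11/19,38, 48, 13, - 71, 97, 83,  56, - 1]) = [ - 71, - 1, 11/19,13, 38 , 48,56,83, 97 ]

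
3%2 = 1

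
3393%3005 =388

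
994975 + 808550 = 1803525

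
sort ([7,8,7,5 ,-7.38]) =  [ - 7.38 , 5,7 , 7,8]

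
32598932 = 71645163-39046231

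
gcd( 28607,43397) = 1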